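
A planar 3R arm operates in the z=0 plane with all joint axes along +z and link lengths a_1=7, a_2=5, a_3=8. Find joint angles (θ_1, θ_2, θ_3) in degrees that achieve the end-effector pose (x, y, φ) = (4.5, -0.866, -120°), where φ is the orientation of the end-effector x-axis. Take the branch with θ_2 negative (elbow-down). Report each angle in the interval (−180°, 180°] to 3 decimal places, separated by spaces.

wrist centre = target − a_3·(cos φ, sin φ) = (8.5000, 6.0622)
cos θ_2 = (109.0003−7²−5²)/(2·7·5) = 0.5000; θ_2 = -59.9997° (elbow-down)
β = atan2(6.0622,8.5000) = 35.4965°; ψ = atan2(-4.3301,9.5000) = -24.5035°
θ_1 = β − ψ = 60.0000°
θ_3 = φ − θ_1 − θ_2 = -120.0003° (wrapped to (-180°,180°])

60.000 -60.000 -120.000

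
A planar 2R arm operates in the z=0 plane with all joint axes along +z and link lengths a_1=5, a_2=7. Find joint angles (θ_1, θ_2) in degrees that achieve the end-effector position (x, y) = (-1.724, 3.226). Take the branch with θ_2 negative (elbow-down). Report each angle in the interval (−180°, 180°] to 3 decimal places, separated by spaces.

-135.000 -149.998

cos θ_2 = (13.3793−5²−7²)/(2·5·7) = -0.8660; θ_2 = -149.9983° (elbow-down)
β = atan2(3.2260,-1.7240) = 118.1204°; ψ = atan2(-3.5002,-1.0621) = -106.8796°
θ_1 = β − ψ = 225.0000°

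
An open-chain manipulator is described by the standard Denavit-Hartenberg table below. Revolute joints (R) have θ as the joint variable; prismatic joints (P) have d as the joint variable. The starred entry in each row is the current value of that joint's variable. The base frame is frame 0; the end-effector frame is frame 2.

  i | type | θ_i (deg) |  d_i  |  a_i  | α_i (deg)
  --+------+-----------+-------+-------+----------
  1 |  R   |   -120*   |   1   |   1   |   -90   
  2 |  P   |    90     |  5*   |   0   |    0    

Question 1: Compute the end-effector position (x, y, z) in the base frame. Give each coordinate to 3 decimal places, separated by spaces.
after link 1: o_1 = (-0.5000, -0.8660, 1.0000)
after link 2: o_2 = (3.8301, -3.3660, 1.0000)

3.830 -3.366 1.000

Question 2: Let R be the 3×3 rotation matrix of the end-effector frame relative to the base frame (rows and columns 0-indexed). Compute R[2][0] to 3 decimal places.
-1.000

End-effector x-axis (col 0 of R) = (0.0000,-0.0000,-1.0000)
R[2][0] = -1.0000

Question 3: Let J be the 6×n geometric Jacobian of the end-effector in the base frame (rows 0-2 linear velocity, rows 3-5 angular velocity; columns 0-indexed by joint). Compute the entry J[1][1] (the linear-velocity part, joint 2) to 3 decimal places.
-0.500

prismatic axis z_1 = (0.8660,-0.5000,0.0000)
J_v[:, 1] = z_1; J_ω[:, 1] = (0,0,0)
entry J[1][1] = -0.5000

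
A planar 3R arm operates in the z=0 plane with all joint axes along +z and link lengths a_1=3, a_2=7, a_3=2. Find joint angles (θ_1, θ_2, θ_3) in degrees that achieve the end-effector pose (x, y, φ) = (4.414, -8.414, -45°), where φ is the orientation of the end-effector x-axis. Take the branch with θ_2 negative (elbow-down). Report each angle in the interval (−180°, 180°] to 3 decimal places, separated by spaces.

0.004 -90.006 45.002

wrist centre = target − a_3·(cos φ, sin φ) = (2.9998, -6.9998)
cos θ_2 = (57.9957−3²−7²)/(2·3·7) = -0.0001; θ_2 = -90.0058° (elbow-down)
β = atan2(-6.9998,2.9998) = -66.8023°; ψ = atan2(-7.0000,2.9993) = -66.8063°
θ_1 = β − ψ = 0.0041°
θ_3 = φ − θ_1 − θ_2 = 45.0017° (wrapped to (-180°,180°])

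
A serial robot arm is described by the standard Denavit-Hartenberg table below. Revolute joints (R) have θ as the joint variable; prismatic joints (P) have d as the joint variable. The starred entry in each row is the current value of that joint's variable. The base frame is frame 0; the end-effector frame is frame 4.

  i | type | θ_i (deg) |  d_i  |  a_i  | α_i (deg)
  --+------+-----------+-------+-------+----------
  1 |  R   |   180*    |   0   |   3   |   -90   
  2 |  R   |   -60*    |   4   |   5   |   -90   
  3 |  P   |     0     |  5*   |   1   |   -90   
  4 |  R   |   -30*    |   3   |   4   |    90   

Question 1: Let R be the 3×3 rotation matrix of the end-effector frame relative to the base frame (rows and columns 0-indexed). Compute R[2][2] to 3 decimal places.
-0.866

End-effector z-axis (col 2 of R) = (-0.5000,-0.0000,-0.8660)
R[2][2] = -0.8660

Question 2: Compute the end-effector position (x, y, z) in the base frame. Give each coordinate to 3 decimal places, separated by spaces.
after link 1: o_1 = (-3.0000, 0.0000, 0.0000)
after link 2: o_2 = (-5.5000, -4.0000, 4.3301)
after link 3: o_3 = (-10.3301, -4.0000, 2.6962)
after link 4: o_4 = (-13.7942, -1.0000, 4.6962)

-13.794 -1.000 4.696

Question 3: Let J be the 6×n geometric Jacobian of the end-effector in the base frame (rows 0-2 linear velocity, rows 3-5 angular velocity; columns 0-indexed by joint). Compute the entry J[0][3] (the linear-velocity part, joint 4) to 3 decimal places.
2.000

axis z_3 = (0.0000,1.0000,-0.0000); lever o_n−o_3 = (-3.4641,3.0000,2.0000)
cross product → J_v[:, 3] = (2.0000,0.0000,3.4641)
J_ω[:, 3] = z_3
entry J[0][3] = 2.0000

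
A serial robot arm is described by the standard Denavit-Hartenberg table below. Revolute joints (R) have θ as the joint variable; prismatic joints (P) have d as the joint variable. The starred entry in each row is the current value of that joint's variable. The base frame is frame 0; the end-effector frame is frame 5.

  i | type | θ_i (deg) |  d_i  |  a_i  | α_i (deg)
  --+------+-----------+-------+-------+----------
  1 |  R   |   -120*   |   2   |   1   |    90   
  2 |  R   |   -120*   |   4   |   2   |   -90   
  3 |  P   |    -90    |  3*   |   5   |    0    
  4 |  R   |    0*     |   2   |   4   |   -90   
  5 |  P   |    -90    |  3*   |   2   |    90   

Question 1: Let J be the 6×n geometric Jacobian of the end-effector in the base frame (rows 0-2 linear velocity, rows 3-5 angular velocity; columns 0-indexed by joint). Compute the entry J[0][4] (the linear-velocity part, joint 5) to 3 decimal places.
0.250

prismatic axis z_4 = (0.2500,0.4330,-0.8660)
J_v[:, 4] = z_4; J_ω[:, 4] = (0,0,0)
entry J[0][4] = 0.2500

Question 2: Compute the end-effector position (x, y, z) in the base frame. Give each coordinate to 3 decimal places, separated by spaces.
-13.539 2.549 -5.830

after link 1: o_1 = (-0.5000, -0.8660, 2.0000)
after link 2: o_2 = (-3.4641, 2.0000, 0.2679)
after link 3: o_3 = (-9.0933, 2.2500, -1.2321)
after link 4: o_4 = (-13.4234, 2.7500, -2.2321)
after link 5: o_5 = (-13.5394, 2.5490, -5.8301)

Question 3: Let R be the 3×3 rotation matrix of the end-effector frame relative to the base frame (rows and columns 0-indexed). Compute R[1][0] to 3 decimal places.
End-effector x-axis (col 0 of R) = (-0.4330,-0.7500,-0.5000)
R[1][0] = -0.7500

-0.750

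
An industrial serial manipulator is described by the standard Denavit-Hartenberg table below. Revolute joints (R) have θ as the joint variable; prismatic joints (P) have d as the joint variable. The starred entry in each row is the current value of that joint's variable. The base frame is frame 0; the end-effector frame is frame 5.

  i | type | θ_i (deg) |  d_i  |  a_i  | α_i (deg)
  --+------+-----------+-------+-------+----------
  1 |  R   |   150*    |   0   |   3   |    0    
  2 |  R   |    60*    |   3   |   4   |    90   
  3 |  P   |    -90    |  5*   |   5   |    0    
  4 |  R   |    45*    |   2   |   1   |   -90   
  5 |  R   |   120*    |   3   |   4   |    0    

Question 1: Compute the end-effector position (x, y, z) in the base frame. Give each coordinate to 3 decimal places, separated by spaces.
after link 1: o_1 = (-2.5981, 1.5000, 0.0000)
after link 2: o_2 = (-6.0622, -0.5000, 3.0000)
after link 3: o_3 = (-8.5622, 3.8301, -2.0000)
after link 4: o_4 = (-10.1746, 5.2086, -2.7071)
after link 5: o_5 = (-9.0549, 1.8551, 0.8284)

-9.055 1.855 0.828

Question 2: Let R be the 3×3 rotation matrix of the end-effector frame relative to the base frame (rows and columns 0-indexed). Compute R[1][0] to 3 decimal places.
End-effector x-axis (col 0 of R) = (0.7392,-0.5732,0.3536)
R[1][0] = -0.5732

-0.573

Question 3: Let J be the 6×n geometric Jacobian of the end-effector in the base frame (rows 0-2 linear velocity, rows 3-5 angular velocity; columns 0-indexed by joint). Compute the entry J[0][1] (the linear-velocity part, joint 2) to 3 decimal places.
-0.355

axis z_1 = (0.0000,0.0000,1.0000); lever o_n−o_1 = (-6.4568,0.3551,0.8284)
cross product → J_v[:, 1] = (-0.3551,-6.4568,0.0000)
J_ω[:, 1] = z_1
entry J[0][1] = -0.3551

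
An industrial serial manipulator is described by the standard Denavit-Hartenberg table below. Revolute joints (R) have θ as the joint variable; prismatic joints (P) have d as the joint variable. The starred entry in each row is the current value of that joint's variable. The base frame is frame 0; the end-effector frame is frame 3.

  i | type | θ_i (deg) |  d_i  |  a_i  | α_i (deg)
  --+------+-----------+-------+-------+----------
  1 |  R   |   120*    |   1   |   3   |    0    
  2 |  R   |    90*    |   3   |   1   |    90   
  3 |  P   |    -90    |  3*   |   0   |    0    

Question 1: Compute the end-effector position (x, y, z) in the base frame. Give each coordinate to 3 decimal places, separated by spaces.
-3.866 4.696 4.000

after link 1: o_1 = (-1.5000, 2.5981, 1.0000)
after link 2: o_2 = (-2.3660, 2.0981, 4.0000)
after link 3: o_3 = (-3.8660, 4.6962, 4.0000)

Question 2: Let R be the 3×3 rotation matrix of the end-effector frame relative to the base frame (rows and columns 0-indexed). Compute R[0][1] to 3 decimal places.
End-effector y-axis (col 1 of R) = (-0.8660,-0.5000,0.0000)
R[0][1] = -0.8660

-0.866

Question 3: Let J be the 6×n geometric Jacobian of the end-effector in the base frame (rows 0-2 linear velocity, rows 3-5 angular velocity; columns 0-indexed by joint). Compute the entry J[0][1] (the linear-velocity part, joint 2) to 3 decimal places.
-2.098

axis z_1 = (0.0000,0.0000,1.0000); lever o_n−o_1 = (-2.3660,2.0981,3.0000)
cross product → J_v[:, 1] = (-2.0981,-2.3660,0.0000)
J_ω[:, 1] = z_1
entry J[0][1] = -2.0981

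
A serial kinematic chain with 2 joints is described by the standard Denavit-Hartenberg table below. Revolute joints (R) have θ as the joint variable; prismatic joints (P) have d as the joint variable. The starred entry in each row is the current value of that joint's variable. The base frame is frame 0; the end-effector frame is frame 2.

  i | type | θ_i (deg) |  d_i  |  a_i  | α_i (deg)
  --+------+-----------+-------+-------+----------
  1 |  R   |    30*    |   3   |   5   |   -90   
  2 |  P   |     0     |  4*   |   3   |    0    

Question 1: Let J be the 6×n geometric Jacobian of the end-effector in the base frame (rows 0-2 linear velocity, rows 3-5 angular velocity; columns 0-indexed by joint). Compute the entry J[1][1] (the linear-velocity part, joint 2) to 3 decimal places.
prismatic axis z_1 = (-0.5000,0.8660,0.0000)
J_v[:, 1] = z_1; J_ω[:, 1] = (0,0,0)
entry J[1][1] = 0.8660

0.866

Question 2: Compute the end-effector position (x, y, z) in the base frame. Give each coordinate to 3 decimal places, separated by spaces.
after link 1: o_1 = (4.3301, 2.5000, 3.0000)
after link 2: o_2 = (4.9282, 7.4641, 3.0000)

4.928 7.464 3.000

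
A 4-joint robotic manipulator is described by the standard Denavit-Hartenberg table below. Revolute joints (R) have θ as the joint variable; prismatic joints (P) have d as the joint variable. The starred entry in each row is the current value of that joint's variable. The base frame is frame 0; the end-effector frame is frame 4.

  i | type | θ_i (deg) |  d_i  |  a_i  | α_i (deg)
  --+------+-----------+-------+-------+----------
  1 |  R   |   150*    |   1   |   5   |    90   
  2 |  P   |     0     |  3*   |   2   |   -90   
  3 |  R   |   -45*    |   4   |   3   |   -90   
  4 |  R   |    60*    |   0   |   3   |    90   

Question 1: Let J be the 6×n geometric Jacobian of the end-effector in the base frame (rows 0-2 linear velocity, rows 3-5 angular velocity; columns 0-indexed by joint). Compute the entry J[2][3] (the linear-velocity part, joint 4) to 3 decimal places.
-1.500

axis z_3 = (-0.9659,-0.2588,0.0000); lever o_n−o_3 = (-0.3882,1.4489,-2.5981)
cross product → J_v[:, 3] = (0.6724,-2.5095,-1.5000)
J_ω[:, 3] = z_3
entry J[2][3] = -1.5000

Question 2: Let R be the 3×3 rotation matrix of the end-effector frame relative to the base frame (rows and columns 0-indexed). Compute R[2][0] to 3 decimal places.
-0.866

End-effector x-axis (col 0 of R) = (-0.1294,0.4830,-0.8660)
R[2][0] = -0.8660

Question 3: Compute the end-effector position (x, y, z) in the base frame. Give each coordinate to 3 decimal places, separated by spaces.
-5.727 10.445 2.402

after link 1: o_1 = (-4.3301, 2.5000, 1.0000)
after link 2: o_2 = (-4.5622, 6.0981, 1.0000)
after link 3: o_3 = (-5.3386, 8.9959, 5.0000)
after link 4: o_4 = (-5.7269, 10.4447, 2.4019)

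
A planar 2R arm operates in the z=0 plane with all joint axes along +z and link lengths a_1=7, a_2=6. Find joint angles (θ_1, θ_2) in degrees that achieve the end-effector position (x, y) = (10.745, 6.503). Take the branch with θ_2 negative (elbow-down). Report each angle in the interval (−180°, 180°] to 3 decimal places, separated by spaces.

cos θ_2 = (157.7440−7²−6²)/(2·7·6) = 0.8660; θ_2 = -30.0029° (elbow-down)
β = atan2(6.5030,10.7450) = 31.1828°; ψ = atan2(-3.0003,12.1960) = -13.8205°
θ_1 = β − ψ = 45.0033°

45.003 -30.003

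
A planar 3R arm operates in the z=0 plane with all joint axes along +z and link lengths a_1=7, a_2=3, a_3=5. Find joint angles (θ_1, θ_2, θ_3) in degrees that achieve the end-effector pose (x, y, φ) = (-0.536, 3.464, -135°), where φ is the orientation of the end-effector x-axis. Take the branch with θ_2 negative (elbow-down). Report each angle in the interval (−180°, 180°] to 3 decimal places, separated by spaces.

90.004 -90.013 -134.991

wrist centre = target − a_3·(cos φ, sin φ) = (2.9995, 6.9995)
cos θ_2 = (57.9907−7²−3²)/(2·7·3) = -0.0002; θ_2 = -90.0127° (elbow-down)
β = atan2(6.9995,2.9995) = 66.8033°; ψ = atan2(-3.0000,6.9993) = -23.2006°
θ_1 = β − ψ = 90.0038°
θ_3 = φ − θ_1 − θ_2 = -134.9911° (wrapped to (-180°,180°])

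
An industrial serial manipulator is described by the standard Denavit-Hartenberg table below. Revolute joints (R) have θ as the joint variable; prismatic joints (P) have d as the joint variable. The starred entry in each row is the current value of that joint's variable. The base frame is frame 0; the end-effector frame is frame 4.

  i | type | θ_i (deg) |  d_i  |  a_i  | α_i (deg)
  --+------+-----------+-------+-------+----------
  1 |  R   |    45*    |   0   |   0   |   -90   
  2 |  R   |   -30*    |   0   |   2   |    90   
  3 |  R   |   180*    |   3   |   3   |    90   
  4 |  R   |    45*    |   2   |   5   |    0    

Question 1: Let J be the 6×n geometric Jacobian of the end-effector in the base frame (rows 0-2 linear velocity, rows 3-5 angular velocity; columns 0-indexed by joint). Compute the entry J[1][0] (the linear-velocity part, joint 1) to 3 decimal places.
axis z_0 = ẑ; lever o_n−o_0 = (-6.5023,-3.6739,3.3922)
cross product → J_v[:, 0] = (3.6739,-6.5023,0.0000)
J_ω[:, 0] = z_0
entry J[1][0] = -6.5023

-6.502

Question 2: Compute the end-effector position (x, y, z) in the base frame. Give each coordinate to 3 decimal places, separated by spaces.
after link 1: o_1 = (0.0000, 0.0000, 0.0000)
after link 2: o_2 = (1.2247, 1.2247, 1.0000)
after link 3: o_3 = (-1.6730, -1.6730, 2.0981)
after link 4: o_4 = (-6.5023, -3.6739, 3.3922)

-6.502 -3.674 3.392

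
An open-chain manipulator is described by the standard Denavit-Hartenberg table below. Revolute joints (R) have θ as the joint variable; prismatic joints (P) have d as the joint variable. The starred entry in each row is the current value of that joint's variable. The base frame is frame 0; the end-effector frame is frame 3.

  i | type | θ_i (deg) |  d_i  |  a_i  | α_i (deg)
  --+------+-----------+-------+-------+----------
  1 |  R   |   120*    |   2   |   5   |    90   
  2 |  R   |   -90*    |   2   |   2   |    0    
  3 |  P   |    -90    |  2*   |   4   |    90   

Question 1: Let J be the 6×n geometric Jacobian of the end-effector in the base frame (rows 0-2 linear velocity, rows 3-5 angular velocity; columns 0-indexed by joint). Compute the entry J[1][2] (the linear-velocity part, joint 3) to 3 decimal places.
0.500

prismatic axis z_2 = (0.8660,0.5000,0.0000)
J_v[:, 2] = z_2; J_ω[:, 2] = (0,0,0)
entry J[1][2] = 0.5000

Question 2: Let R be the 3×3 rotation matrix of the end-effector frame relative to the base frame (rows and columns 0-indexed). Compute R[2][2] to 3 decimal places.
End-effector z-axis (col 2 of R) = (0.0000,-0.0000,1.0000)
R[2][2] = 1.0000

1.000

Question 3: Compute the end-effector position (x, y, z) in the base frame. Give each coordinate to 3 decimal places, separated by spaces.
after link 1: o_1 = (-2.5000, 4.3301, 2.0000)
after link 2: o_2 = (-0.7679, 5.3301, 0.0000)
after link 3: o_3 = (2.9641, 2.8660, -0.0000)

2.964 2.866 -0.000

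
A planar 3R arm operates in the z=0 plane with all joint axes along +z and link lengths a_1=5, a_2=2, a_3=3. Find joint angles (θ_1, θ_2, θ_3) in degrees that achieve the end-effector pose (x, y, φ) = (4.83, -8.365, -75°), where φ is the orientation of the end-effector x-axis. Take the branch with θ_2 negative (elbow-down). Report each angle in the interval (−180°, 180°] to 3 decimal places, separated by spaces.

wrist centre = target − a_3·(cos φ, sin φ) = (4.0535, -5.4672)
cos θ_2 = (46.3217−5²−2²)/(2·5·2) = 0.8661; θ_2 = -29.9930° (elbow-down)
β = atan2(-5.4672,4.0535) = -53.4458°; ψ = atan2(-0.9998,6.7322) = -8.4472°
θ_1 = β − ψ = -44.9986°
θ_3 = φ − θ_1 − θ_2 = -0.0084° (wrapped to (-180°,180°])

-44.999 -29.993 -0.008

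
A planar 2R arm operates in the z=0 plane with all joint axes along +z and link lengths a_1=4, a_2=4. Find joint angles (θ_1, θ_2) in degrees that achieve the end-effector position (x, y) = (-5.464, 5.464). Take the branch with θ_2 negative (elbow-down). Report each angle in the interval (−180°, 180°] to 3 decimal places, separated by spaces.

150.004 -30.008

cos θ_2 = (59.7106−4²−4²)/(2·4·4) = 0.8660; θ_2 = -30.0080° (elbow-down)
β = atan2(5.4640,-5.4640) = 135.0000°; ψ = atan2(-2.0005,7.4638) = -15.0040°
θ_1 = β − ψ = 150.0040°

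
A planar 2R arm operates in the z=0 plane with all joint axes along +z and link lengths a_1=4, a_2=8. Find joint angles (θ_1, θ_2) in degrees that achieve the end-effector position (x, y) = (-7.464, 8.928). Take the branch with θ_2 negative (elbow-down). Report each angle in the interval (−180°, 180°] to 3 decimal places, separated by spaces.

cos θ_2 = (135.4205−4²−8²)/(2·4·8) = 0.8659; θ_2 = -30.0092° (elbow-down)
β = atan2(8.9280,-7.4640) = 129.8963°; ψ = atan2(-4.0011,10.9276) = -20.1101°
θ_1 = β − ψ = 150.0065°

150.006 -30.009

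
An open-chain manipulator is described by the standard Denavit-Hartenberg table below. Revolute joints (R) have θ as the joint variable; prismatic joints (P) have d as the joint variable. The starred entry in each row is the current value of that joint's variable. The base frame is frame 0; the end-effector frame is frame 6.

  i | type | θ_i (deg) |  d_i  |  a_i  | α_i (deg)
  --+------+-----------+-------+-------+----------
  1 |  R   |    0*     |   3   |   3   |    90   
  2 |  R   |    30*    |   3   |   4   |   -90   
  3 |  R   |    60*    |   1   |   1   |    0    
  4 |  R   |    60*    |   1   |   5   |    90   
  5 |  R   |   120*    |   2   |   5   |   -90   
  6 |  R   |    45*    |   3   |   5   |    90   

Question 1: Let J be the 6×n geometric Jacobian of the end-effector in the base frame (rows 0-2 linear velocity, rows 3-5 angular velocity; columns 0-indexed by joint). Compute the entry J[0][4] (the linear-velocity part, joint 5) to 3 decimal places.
5.984

axis z_4 = (0.7500,0.5000,0.4330); lever o_n−o_4 = (-1.1246,-6.7138,6.1542)
cross product → J_v[:, 4] = (5.9842,-5.1026,-4.4730)
J_ω[:, 4] = z_4
entry J[0][4] = 5.9842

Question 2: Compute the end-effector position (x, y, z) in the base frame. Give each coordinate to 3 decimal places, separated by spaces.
after link 1: o_1 = (3.0000, 0.0000, 3.0000)
after link 2: o_2 = (6.4641, -3.0000, 5.0000)
after link 3: o_3 = (6.3971, -2.1340, 6.1160)
after link 4: o_4 = (3.7321, 2.1962, 5.7321)
after link 5: o_5 = (4.1495, 1.0311, 10.9731)
after link 6: o_6 = (2.6074, -4.5176, 11.8862)

2.607 -4.518 11.886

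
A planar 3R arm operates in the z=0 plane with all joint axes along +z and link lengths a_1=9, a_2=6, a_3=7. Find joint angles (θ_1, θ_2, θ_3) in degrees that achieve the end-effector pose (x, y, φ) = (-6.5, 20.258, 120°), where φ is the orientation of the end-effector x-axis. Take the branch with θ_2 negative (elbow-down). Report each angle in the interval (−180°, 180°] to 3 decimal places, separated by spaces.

113.869 -30.010 36.141

wrist centre = target − a_3·(cos φ, sin φ) = (-3.0000, 14.1958)
cos θ_2 = (210.5214−9²−6²)/(2·9·6) = 0.8659; θ_2 = -30.0099° (elbow-down)
β = atan2(14.1958,-3.0000) = 101.9327°; ψ = atan2(-3.0009,14.1956) = -11.9364°
θ_1 = β − ψ = 113.8691°
θ_3 = φ − θ_1 − θ_2 = 36.1408° (wrapped to (-180°,180°])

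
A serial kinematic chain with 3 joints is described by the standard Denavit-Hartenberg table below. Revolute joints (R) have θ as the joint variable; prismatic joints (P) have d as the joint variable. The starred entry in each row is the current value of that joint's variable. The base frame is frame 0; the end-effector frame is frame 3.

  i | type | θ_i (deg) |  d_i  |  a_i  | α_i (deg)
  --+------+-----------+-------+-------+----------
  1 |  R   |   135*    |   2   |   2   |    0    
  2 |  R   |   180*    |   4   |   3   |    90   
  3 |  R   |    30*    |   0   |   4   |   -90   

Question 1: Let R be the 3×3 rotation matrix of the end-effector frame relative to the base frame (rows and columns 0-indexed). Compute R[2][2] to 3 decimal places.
End-effector z-axis (col 2 of R) = (-0.3536,0.3536,0.8660)
R[2][2] = 0.8660

0.866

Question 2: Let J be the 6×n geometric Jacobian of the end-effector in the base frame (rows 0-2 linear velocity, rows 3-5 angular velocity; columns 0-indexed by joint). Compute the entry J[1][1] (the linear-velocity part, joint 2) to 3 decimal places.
4.571

axis z_1 = (0.0000,0.0000,1.0000); lever o_n−o_1 = (4.5708,-4.5708,6.0000)
cross product → J_v[:, 1] = (4.5708,4.5708,-0.0000)
J_ω[:, 1] = z_1
entry J[1][1] = 4.5708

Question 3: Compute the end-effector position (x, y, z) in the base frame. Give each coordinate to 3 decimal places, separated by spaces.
3.157 -3.157 8.000

after link 1: o_1 = (-1.4142, 1.4142, 2.0000)
after link 2: o_2 = (0.7071, -0.7071, 6.0000)
after link 3: o_3 = (3.1566, -3.1566, 8.0000)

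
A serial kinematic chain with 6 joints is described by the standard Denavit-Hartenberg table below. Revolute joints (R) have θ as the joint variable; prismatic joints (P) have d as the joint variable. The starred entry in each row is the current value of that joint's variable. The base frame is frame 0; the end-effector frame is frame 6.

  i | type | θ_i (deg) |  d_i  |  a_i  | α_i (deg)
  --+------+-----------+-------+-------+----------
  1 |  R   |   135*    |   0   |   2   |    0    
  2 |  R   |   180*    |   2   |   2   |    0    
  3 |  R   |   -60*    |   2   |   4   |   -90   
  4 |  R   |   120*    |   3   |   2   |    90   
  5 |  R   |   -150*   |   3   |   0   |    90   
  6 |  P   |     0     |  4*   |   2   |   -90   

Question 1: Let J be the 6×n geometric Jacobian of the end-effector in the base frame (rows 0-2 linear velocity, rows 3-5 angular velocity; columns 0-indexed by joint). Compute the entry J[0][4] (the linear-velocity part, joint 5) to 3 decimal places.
-3.924

axis z_4 = (-0.2241,-0.8365,-0.5000); lever o_n−o_4 = (1.2247,-4.9497,1.7321)
cross product → J_v[:, 4] = (-3.9238,-0.2241,2.1340)
J_ω[:, 4] = z_4
entry J[0][4] = -3.9238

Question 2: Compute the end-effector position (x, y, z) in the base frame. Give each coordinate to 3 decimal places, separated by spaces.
3.346 -8.624 4.000

after link 1: o_1 = (-1.4142, 1.4142, 0.0000)
after link 2: o_2 = (-0.0000, -0.0000, 2.0000)
after link 3: o_3 = (-1.0353, -3.8637, 4.0000)
after link 4: o_4 = (2.1213, -3.6742, 2.2679)
after link 5: o_5 = (1.4489, -6.1838, 0.7679)
after link 6: o_6 = (3.3461, -8.6240, 4.0000)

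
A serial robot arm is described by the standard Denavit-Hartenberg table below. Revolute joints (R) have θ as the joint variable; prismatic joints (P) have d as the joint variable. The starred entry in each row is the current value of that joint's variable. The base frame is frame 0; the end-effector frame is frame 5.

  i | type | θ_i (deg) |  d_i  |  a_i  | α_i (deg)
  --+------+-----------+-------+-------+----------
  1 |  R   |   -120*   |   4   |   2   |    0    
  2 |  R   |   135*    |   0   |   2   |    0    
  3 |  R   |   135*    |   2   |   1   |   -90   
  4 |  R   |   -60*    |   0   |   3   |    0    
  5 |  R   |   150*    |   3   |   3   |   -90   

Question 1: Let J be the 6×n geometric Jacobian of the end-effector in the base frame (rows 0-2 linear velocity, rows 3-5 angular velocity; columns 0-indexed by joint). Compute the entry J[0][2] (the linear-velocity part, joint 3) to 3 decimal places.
axis z_2 = (0.0000,0.0000,1.0000); lever o_n−o_2 = (-3.6651,-1.3481,1.5981)
cross product → J_v[:, 2] = (1.3481,-3.6651,0.0000)
J_ω[:, 2] = z_2
entry J[0][2] = 1.3481

1.348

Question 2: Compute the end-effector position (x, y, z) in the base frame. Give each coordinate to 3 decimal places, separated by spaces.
after link 1: o_1 = (-1.0000, -1.7321, 4.0000)
after link 2: o_2 = (0.9319, -1.2144, 4.0000)
after link 3: o_3 = (0.0658, -0.7144, 6.0000)
after link 4: o_4 = (-1.2332, 0.0356, 8.5981)
after link 5: o_5 = (-2.7332, -2.5625, 5.5981)

-2.733 -2.562 5.598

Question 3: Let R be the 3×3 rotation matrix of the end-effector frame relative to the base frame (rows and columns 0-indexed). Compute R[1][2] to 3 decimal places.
End-effector z-axis (col 2 of R) = (0.8660,-0.5000,0.0000)
R[1][2] = -0.5000

-0.500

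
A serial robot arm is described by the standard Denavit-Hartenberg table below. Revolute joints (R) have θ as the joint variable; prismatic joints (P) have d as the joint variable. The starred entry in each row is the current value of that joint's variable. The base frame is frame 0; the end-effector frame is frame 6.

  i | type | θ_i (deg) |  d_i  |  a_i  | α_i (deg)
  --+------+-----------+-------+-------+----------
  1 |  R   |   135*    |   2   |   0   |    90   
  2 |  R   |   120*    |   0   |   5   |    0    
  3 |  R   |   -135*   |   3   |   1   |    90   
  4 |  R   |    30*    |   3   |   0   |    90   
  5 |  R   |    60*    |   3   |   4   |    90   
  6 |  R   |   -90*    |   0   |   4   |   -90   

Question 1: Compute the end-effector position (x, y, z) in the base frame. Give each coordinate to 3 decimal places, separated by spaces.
after link 1: o_1 = (0.0000, 0.0000, 2.0000)
after link 2: o_2 = (1.7678, -1.7678, 6.3301)
after link 3: o_3 = (3.2061, 1.0366, 6.0713)
after link 4: o_4 = (3.7551, 0.4875, 3.1735)
after link 5: o_5 = (1.0515, 0.9311, -1.0091)
after link 6: o_6 = (4.8671, 2.0145, -0.4914)

4.867 2.015 -0.491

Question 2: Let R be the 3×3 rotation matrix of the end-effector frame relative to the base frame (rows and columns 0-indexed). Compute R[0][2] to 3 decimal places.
0.040

End-effector z-axis (col 2 of R) = (0.0395,0.3140,-0.9486)
R[0][2] = 0.0395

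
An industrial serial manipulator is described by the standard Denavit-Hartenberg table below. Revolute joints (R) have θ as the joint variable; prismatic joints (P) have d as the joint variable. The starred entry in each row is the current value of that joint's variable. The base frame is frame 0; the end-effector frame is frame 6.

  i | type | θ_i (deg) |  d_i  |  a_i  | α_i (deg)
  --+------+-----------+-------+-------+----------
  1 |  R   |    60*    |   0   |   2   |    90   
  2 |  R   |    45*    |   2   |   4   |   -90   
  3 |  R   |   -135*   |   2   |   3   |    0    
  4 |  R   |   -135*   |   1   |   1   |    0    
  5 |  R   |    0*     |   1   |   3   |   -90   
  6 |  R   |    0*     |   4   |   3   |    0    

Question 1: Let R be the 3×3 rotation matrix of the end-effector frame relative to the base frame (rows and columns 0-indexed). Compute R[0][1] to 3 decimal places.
0.354

End-effector y-axis (col 1 of R) = (0.3536,0.6124,-0.7071)
R[0][1] = 0.3536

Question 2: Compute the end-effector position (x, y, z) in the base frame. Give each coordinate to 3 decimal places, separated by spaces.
-3.657 -0.577 1.328

after link 1: o_1 = (1.0000, 1.7321, 0.0000)
after link 2: o_2 = (4.1463, 3.1815, 2.8284)
after link 3: o_3 = (4.5263, -0.4029, 2.7426)
after link 4: o_4 = (3.3067, -0.5153, 3.4497)
after link 5: o_5 = (0.3551, 0.3724, 4.1569)
after link 6: o_6 = (-3.6572, -0.5771, 1.3284)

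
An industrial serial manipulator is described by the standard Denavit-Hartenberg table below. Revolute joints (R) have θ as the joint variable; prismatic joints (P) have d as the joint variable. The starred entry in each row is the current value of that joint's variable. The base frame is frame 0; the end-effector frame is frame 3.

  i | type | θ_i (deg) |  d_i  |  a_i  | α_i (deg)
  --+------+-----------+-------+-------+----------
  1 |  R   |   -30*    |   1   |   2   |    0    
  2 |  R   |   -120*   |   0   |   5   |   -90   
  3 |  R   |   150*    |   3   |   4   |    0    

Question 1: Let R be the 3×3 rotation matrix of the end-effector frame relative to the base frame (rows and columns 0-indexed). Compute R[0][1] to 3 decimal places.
End-effector y-axis (col 1 of R) = (0.4330,0.2500,0.8660)
R[0][1] = 0.4330

0.433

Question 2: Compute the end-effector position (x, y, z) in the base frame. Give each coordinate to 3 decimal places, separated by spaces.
after link 1: o_1 = (1.7321, -1.0000, 1.0000)
after link 2: o_2 = (-2.5981, -3.5000, 1.0000)
after link 3: o_3 = (1.9019, -4.3660, -1.0000)

1.902 -4.366 -1.000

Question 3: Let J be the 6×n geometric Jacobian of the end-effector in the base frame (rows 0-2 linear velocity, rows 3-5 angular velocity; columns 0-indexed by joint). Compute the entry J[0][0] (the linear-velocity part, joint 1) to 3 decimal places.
4.366

axis z_0 = ẑ; lever o_n−o_0 = (1.9019,-4.3660,-1.0000)
cross product → J_v[:, 0] = (4.3660,1.9019,-0.0000)
J_ω[:, 0] = z_0
entry J[0][0] = 4.3660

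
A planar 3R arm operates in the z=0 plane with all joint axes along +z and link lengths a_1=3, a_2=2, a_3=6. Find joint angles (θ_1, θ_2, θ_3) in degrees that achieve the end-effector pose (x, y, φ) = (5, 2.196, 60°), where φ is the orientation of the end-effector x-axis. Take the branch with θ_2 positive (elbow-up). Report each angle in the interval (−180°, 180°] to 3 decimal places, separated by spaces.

wrist centre = target − a_3·(cos φ, sin φ) = (2.0000, -3.0002)
cos θ_2 = (13.0009−3²−2²)/(2·3·2) = 0.0001; θ_2 = 89.9956° (elbow-up)
β = atan2(-3.0002,2.0000) = -56.3113°; ψ = atan2(2.0000,3.0002) = 33.6887°
θ_1 = β − ψ = -90.0000°
θ_3 = φ − θ_1 − θ_2 = 60.0044° (wrapped to (-180°,180°])

-90.000 89.996 60.004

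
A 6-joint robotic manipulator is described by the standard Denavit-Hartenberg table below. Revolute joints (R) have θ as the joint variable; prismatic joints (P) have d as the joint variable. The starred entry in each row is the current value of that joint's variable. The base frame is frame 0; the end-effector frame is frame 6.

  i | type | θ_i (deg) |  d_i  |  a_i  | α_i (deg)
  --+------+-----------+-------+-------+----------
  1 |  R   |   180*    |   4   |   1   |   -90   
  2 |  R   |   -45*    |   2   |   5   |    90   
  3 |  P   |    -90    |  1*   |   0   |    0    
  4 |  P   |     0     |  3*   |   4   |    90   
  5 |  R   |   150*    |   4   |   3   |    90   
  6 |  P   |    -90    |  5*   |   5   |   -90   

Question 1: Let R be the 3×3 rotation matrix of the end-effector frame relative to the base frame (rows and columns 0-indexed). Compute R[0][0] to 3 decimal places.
End-effector x-axis (col 0 of R) = (-0.7071,0.0000,0.7071)
R[0][0] = -0.7071

-0.707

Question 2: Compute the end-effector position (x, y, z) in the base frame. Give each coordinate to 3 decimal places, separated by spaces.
after link 1: o_1 = (-1.0000, 0.0000, 4.0000)
after link 2: o_2 = (-4.5355, -2.0000, 7.5355)
after link 3: o_3 = (-3.8284, -2.0000, 8.2426)
after link 4: o_4 = (-1.7071, 2.0000, 10.3640)
after link 5: o_5 = (2.1820, -0.5981, 8.5962)
after link 6: o_6 = (1.7083, 1.9019, 15.1936)

1.708 1.902 15.194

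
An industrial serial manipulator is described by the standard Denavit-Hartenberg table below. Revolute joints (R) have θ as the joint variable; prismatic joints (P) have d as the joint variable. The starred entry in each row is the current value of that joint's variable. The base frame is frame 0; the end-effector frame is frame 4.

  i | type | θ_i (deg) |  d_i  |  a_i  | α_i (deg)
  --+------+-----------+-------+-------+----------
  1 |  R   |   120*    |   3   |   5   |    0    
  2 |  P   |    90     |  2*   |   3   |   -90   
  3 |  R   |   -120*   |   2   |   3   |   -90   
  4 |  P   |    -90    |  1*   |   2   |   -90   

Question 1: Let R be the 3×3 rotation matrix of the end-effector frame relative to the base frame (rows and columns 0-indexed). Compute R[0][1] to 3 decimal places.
0.750

End-effector y-axis (col 1 of R) = (0.7500,0.4330,-0.5000)
R[0][1] = 0.7500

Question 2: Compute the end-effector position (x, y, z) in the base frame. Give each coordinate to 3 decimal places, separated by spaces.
-2.549 -0.317 8.098

after link 1: o_1 = (-2.5000, 4.3301, 3.0000)
after link 2: o_2 = (-5.0981, 2.8301, 5.0000)
after link 3: o_3 = (-2.7990, 1.8481, 7.5981)
after link 4: o_4 = (-2.5490, -0.3170, 8.0981)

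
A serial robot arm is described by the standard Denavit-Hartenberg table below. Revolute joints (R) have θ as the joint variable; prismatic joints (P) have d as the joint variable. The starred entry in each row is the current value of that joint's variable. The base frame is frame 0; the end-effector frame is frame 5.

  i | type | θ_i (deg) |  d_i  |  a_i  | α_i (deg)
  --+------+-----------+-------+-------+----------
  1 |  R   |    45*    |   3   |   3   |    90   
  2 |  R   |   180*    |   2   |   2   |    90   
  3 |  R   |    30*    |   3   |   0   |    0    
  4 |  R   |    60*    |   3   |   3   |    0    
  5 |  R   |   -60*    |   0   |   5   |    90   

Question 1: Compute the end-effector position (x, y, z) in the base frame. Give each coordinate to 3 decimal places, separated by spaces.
2.949 -7.658 9.000

after link 1: o_1 = (2.1213, 2.1213, 3.0000)
after link 2: o_2 = (2.1213, -0.7071, 3.0000)
after link 3: o_3 = (2.1213, -0.7071, 6.0000)
after link 4: o_4 = (4.2426, -2.8284, 9.0000)
after link 5: o_5 = (2.9485, -7.6581, 9.0000)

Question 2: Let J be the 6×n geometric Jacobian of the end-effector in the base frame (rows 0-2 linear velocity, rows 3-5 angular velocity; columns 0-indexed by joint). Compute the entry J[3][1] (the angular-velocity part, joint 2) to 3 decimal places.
0.707

axis z_1 = (0.7071,-0.7071,0.0000); lever o_n−o_1 = (0.8272,-9.7794,6.0000)
cross product → J_v[:, 1] = (-4.2426,-4.2426,-6.3301)
J_ω[:, 1] = z_1
entry J[3][1] = 0.7071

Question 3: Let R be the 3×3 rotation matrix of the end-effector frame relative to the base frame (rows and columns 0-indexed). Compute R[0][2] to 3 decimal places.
-0.966

End-effector z-axis (col 2 of R) = (-0.9659,0.2588,0.0000)
R[0][2] = -0.9659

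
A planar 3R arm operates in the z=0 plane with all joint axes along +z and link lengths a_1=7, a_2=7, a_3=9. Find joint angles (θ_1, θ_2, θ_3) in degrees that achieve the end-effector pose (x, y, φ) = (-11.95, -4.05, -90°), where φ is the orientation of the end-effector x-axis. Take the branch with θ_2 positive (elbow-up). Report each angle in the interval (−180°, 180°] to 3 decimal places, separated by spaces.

wrist centre = target − a_3·(cos φ, sin φ) = (-11.9500, 4.9500)
cos θ_2 = (167.3050−7²−7²)/(2·7·7) = 0.7072; θ_2 = 44.9929° (elbow-up)
β = atan2(4.9500,-11.9500) = 157.4994°; ψ = atan2(4.9491,11.9504) = 22.4965°
θ_1 = β − ψ = 135.0029°
θ_3 = φ − θ_1 − θ_2 = 90.0041° (wrapped to (-180°,180°])

135.003 44.993 90.004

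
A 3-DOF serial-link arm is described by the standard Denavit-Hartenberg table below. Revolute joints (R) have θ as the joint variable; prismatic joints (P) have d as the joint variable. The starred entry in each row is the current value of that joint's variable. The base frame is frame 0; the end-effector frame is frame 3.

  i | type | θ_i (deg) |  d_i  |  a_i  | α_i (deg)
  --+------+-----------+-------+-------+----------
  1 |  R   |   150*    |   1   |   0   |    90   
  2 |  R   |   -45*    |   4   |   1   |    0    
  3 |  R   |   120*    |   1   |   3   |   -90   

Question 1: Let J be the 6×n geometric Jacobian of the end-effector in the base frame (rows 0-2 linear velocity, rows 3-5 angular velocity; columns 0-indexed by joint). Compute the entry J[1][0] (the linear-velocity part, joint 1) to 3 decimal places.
1.215

axis z_0 = ẑ; lever o_n−o_0 = (1.2152,5.0719,3.1907)
cross product → J_v[:, 0] = (-5.0719,1.2152,0.0000)
J_ω[:, 0] = z_0
entry J[1][0] = 1.2152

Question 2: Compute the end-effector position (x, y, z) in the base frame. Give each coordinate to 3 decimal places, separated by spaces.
1.215 5.072 3.191

after link 1: o_1 = (0.0000, 0.0000, 1.0000)
after link 2: o_2 = (1.3876, 3.8177, 0.2929)
after link 3: o_3 = (1.2152, 5.0719, 3.1907)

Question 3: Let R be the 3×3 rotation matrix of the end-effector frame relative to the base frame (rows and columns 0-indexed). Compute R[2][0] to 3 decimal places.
End-effector x-axis (col 0 of R) = (-0.2241,0.1294,0.9659)
R[2][0] = 0.9659

0.966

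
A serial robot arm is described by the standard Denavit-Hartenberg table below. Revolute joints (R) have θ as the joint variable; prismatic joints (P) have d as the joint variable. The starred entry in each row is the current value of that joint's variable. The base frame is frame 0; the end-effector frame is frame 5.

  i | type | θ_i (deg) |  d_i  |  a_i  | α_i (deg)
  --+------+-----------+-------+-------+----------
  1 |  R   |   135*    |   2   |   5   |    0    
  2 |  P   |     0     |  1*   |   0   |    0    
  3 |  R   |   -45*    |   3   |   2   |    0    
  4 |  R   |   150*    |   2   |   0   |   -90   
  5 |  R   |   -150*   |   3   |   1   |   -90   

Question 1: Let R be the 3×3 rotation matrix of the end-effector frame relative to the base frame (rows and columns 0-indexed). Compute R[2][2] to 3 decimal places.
End-effector z-axis (col 2 of R) = (-0.2500,-0.4330,0.8660)
R[2][2] = 0.8660

0.866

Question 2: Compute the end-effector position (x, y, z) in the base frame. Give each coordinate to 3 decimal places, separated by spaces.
-0.504 4.786 8.500

after link 1: o_1 = (-3.5355, 3.5355, 2.0000)
after link 2: o_2 = (-3.5355, 3.5355, 3.0000)
after link 3: o_3 = (-3.5355, 5.5355, 6.0000)
after link 4: o_4 = (-3.5355, 5.5355, 8.0000)
after link 5: o_5 = (-0.5044, 4.7855, 8.5000)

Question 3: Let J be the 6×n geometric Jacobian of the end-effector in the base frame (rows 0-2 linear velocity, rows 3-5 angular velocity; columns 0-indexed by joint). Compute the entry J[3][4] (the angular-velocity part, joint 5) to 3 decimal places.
axis z_4 = (0.8660,-0.5000,0.0000); lever o_n−o_4 = (3.0311,-0.7500,0.5000)
cross product → J_v[:, 4] = (-0.2500,-0.4330,0.8660)
J_ω[:, 4] = z_4
entry J[3][4] = 0.8660

0.866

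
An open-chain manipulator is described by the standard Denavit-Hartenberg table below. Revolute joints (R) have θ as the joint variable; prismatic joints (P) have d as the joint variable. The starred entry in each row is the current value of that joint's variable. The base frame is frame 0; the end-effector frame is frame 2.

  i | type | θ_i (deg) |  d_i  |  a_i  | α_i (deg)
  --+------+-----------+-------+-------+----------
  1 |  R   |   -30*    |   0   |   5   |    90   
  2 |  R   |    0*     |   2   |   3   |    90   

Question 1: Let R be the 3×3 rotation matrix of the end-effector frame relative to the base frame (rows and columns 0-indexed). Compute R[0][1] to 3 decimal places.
-0.500

End-effector y-axis (col 1 of R) = (-0.5000,-0.8660,0.0000)
R[0][1] = -0.5000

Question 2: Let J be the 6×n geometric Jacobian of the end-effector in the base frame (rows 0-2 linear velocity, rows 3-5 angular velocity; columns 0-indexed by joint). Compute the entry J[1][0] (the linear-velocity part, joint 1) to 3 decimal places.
5.928

axis z_0 = ẑ; lever o_n−o_0 = (5.9282,-5.7321,0.0000)
cross product → J_v[:, 0] = (5.7321,5.9282,-0.0000)
J_ω[:, 0] = z_0
entry J[1][0] = 5.9282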